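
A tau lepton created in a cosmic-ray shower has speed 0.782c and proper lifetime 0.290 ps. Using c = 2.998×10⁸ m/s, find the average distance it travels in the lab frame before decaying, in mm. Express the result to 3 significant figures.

0.109 mm

γ = 1/√(1 − β²) = 1/√(1 − 0.611524) = 1/√0.388476 = 1/0.623278 = 1.6044.
Lab-frame lifetime: Δt = γτ = 1.6044 × 0.290 ps = 0.46528 ps.
Distance: d = vΔt = 0.782 × 2.998×10⁸ m/s × 4.6528×10^-13 s = 1.09×10^-4 m = 0.109 mm.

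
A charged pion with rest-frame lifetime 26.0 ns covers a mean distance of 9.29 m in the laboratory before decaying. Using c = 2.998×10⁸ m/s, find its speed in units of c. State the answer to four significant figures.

0.7661c

d = βγcτ ⇒ βγ = d/(cτ) = 9.290 m / (7.7948 m) = 1.1918.
β = (βγ)/√(1+(βγ)²) = 1.1918/√2.42039 = 0.7661.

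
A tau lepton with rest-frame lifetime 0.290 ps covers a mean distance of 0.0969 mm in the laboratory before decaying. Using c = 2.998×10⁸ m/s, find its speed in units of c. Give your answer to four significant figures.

0.7443c

Let x = d/(cτ) = 9.690×10^-5 m / (2.998×10⁸ m/s × 2.900×10^-13 s) = 1.1145. Since d = βγcτ, x = βγ = β/√(1−β²).
Solving: β² = x²/(1+x²) = 1.24211/2.24211 = 0.553992, so β = 0.7443.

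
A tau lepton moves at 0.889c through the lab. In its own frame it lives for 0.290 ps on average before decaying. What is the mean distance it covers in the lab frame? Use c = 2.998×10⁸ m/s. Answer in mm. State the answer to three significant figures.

With β = 0.889, γ = 1/√(1 − 0.889²) = 1/√0.209679 = 2.1838.
Lab-frame lifetime: Δt = γτ = 2.1838 × 0.290 ps = 0.6333 ps.
Distance: d = vΔt = 0.889 × 2.998×10⁸ m/s × 6.3330×10^-13 s = 1.69×10^-4 m = 0.169 mm.

0.169 mm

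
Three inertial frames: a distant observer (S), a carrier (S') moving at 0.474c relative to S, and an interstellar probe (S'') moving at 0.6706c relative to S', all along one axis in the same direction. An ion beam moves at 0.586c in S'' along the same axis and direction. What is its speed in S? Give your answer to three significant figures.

0.964c

Apply u = (u'+v)/(1+u'v) twice. Ion beam in the carrier frame: (0.586+0.6706)/(1+0.586·0.6706) = 1.2566/1.3929716 = 0.9021c.
That velocity, transformed to the rest frame of a distant observer: (0.9021+0.474)/(1+0.9021·0.474) = 1.3761/1.4275954 = 0.96393c.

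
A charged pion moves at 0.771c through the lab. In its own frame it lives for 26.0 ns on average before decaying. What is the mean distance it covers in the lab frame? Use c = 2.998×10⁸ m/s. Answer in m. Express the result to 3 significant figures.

With β = 0.771, γ = 1/√(1 − 0.771²) = 1/√0.405559 = 1.5703.
Lab-frame lifetime: Δt = γτ = 1.5703 × 26.0 ns = 40.828 ns.
Distance: d = vΔt = 0.771 × 2.998×10⁸ m/s × 4.0828×10^-8 s = 9.44 m.

9.44 m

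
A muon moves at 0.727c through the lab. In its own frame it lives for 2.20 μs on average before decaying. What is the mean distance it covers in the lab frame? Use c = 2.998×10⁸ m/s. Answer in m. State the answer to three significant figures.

γ = 1/√(1 − β²) = 1/√(1 − 0.528529) = 1/√0.471471 = 1/0.686637 = 1.4564.
Lab-frame lifetime: Δt = γτ = 1.4564 × 2.20 μs = 3.2041 μs.
Distance: d = vΔt = 0.727 × 2.998×10⁸ m/s × 3.2041×10^-6 s = 698 m.

698 m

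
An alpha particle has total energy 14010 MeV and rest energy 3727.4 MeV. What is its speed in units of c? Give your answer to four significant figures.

Total energy E = γmc² gives γ = 14010/3727.4 = 3.7587.
Hence β = √(1 − 1/γ²) = √(1 − 0.0707823) = √0.9292177 = 0.9640.

0.9640c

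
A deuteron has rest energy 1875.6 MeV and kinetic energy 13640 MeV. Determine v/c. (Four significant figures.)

K = (γ−1)mc², so γ = 1 + 13640/1875.6 = 8.2723.
Then v/c = √(1 − γ⁻²) = √(1 − 0.0146133) = √0.9853867 = 0.9927.

0.9927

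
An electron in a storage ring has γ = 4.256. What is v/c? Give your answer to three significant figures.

0.972

β = √(1 − 1/γ²) = √(1 − 1/18.113536) = √0.944793 = 0.972.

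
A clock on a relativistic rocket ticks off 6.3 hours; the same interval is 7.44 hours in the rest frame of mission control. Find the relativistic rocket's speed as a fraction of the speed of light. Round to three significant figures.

0.532c

γ = Δt/Δτ = 7.44/6.3 = 1.181.
β = √(1 − 1/γ²) = √(1 − 0.716969) = √0.283031 = 0.532.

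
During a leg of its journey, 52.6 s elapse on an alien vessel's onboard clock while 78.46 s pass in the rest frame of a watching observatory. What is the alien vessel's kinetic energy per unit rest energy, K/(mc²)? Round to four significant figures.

0.4916

γ = Δt/Δτ = 78.46/52.6 = 1.49163.
K/(mc²) = γ − 1 = 1.49163 − 1 = 0.4916.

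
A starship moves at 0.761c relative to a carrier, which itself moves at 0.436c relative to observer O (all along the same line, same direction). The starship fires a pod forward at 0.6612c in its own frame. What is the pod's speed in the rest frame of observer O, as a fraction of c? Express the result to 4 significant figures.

0.9785c

First combine the pod and starship (S''→S'): u₁ = (0.6612 + 0.761)/(1 + 0.6612×0.761) = 1.4222/1.5031732 = 0.94613.
Then combine with the carrier (S'→S): u = (0.94613 + 0.436)/(1 + 0.94613×0.436) = 1.38213/1.41251268 = 0.97849.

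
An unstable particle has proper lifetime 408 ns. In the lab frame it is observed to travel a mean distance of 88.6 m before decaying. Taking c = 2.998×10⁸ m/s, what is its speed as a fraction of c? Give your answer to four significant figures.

d = βγcτ ⇒ βγ = d/(cτ) = 88.60 m / (122.3184 m) = 0.72434.
β = (βγ)/√(1+(βγ)²) = 0.72434/√1.524668 = 0.5866.

0.5866c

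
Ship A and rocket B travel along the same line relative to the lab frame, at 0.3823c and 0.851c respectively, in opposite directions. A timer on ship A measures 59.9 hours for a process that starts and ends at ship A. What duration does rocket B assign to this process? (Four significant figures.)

The velocity of ship A relative to rocket B is (0.3823 + 0.851)c / (1 + 0.3823×0.851) = 0.93056c; relative speed 0.93056c.
At |u| = 0.93056c, γ = (1 − 0.865942)^(−1/2) = 2.7312.
Ship A's interval is proper; time dilation gives Δt_B = γΔτ = 2.7312 × 59.9 hours = 163.6 hours.

163.6 hours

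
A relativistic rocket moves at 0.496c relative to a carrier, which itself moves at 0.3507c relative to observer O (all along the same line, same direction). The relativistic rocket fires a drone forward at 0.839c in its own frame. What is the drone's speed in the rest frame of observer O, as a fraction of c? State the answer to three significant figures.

First combine the drone and relativistic rocket (S''→S'): u₁ = (0.839 + 0.496)/(1 + 0.839×0.496) = 1.335/1.416144 = 0.9427.
Then combine with the carrier (S'→S): u = (0.9427 + 0.3507)/(1 + 0.9427×0.3507) = 1.2934/1.33060489 = 0.97204.

0.972c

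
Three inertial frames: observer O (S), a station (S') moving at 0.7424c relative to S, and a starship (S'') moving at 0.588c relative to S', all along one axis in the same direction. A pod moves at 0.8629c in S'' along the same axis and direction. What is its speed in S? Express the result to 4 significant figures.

Apply u = (u'+v)/(1+u'v) twice. Pod in the station frame: (0.8629+0.588)/(1+0.8629·0.588) = 1.4509/1.5073852 = 0.96253c.
That velocity, transformed to the rest frame of observer O: (0.96253+0.7424)/(1+0.96253·0.7424) = 1.70493/1.714582272 = 0.99437c.

0.9944c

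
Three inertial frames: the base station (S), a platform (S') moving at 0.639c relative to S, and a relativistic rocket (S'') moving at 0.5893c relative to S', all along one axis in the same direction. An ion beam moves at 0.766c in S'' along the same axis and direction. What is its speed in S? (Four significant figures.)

Apply u = (u'+v)/(1+u'v) twice. Ion beam in the platform frame: (0.766+0.5893)/(1+0.766·0.5893) = 1.3553/1.4514038 = 0.93379c.
That velocity, transformed to the rest frame of the base station: (0.93379+0.639)/(1+0.93379·0.639) = 1.57279/1.59669181 = 0.98503c.

0.9850c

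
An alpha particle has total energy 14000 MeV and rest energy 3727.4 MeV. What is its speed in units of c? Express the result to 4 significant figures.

Total energy E = γmc² gives γ = 14000/3727.4 = 3.756.
Hence β = √(1 − 1/γ²) = √(1 − 0.0708841) = √0.9291159 = 0.9639.

0.9639c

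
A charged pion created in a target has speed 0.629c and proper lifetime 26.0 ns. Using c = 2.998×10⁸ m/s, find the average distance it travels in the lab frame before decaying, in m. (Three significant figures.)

6.31 m

Lorentz factor: γ = (1 − 0.395641)^(−1/2) = 1.2863.
Lab-frame lifetime: Δt = γτ = 1.2863 × 26.0 ns = 33.444 ns.
Distance: d = vΔt = 0.629 × 2.998×10⁸ m/s × 3.3444×10^-8 s = 6.31 m.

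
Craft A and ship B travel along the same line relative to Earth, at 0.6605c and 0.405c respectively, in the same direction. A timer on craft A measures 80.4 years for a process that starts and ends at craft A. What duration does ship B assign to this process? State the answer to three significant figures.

85.8 years

Transform craft A's velocity into ship B's frame: (0.6605 − 0.405)/(1 − 0.6605·0.405) = 0.2555/0.7324975, so the relative speed is 0.34881c.
At |u| = 0.34881c, γ = (1 − 0.121668)^(−1/2) = 1.067.
The clock on craft A records proper time, so ship B measures Δt = γΔτ = 1.067 × 80.4 = 85.8 years.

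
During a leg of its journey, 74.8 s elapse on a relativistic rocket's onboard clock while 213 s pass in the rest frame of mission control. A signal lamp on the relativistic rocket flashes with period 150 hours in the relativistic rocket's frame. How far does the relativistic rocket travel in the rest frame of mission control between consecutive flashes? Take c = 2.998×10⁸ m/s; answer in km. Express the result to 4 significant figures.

γ = Δt/Δτ = 213/74.8 = 2.84759.
β = √(1 − 1/γ²) = 0.93631. Lab-frame period = γτ = 2.84759×150 hours = 427.14 hours. Distance = βc × γτ = 0.93631 × 2.998×10⁸ m/s × 1537704 s = 4.3164×10^14 m = 4.316×10^11 km.

4.316×10^11 km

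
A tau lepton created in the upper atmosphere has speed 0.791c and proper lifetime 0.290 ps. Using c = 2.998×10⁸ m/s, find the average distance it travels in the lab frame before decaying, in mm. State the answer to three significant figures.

0.112 mm

Lorentz factor: γ = (1 − 0.625681)^(−1/2) = 1.6345.
Lab-frame lifetime: Δt = γτ = 1.6345 × 0.290 ps = 0.47401 ps.
Distance: d = vΔt = 0.791 × 2.998×10⁸ m/s × 4.7401×10^-13 s = 1.12×10^-4 m = 0.112 mm.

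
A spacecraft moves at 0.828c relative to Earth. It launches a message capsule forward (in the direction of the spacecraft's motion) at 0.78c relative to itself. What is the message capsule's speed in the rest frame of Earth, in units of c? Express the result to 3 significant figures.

0.977c

Relativistic velocity addition: u = (u' + v)/(1 + u'v/c²), with u' = 0.78c and v = 0.828c.
Numerator: 0.78 + 0.828 = 1.608. Denominator: 1 + (0.78)(0.828) = 1.64584.
u = 1.608/1.64584 = 0.97701, so the speed is 0.977c.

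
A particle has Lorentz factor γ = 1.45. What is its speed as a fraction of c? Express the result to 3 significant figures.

0.724c

β = √(1 − 1/γ²) = √(1 − 1/2.1025) = √0.524376 = 0.724.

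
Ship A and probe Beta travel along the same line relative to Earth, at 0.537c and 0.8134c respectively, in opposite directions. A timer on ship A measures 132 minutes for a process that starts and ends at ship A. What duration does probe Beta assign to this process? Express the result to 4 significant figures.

386.5 minutes

Transform ship A's velocity into probe Beta's frame: (0.537 + 0.8134)/(1 + 0.537·0.8134) = 1.3504/1.4367958, so the relative speed is 0.93987c.
At |u| = 0.93987c, γ = (1 − 0.883356)^(−1/2) = 2.928.
Ship A's interval is proper; time dilation gives Δt_B = γΔτ = 2.928 × 132 minutes = 386.5 minutes.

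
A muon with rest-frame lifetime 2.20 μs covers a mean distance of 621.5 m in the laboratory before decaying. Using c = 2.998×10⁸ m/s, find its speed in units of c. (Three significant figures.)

0.686c

Let x = d/(cτ) = 621.5 m / (2.998×10⁸ m/s × 2.200×10^-6 s) = 0.94229. Since d = βγcτ, x = βγ = β/√(1−β²).
Solving: β² = x²/(1+x²) = 0.88791/1.88791 = 0.470314, so β = 0.686.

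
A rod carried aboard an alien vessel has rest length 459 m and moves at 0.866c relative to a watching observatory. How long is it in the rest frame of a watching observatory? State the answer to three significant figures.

γ = 1/√(1 − β²) = 1/√(1 − 0.749956) = 1/√0.250044 = 1/0.500044 = 1.9998.
Along the direction of motion the measured length is L₀/γ = 459/1.9998 = 230 m.

230 m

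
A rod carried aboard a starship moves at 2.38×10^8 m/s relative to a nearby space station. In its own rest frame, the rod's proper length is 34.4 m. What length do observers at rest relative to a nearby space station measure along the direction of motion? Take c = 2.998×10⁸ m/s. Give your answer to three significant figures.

β = v/c = (2.38×10^8 m/s)/(2.998×10⁸ m/s) = 0.793863.
With β = 0.793863, γ = 1/√(1 − 0.793863²) = 1/√0.3697815 = 1.6445.
Along the direction of motion the measured length is L₀/γ = 34.4/1.6445 = 20.9 m.

20.9 m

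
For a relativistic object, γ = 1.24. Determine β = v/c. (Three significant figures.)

0.591

β = √(1 − 1/γ²) = √(1 − 1/1.5376) = √0.349636 = 0.591.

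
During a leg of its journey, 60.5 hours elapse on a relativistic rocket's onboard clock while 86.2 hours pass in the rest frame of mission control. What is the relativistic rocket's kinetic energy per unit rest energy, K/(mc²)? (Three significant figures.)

0.425

γ = Δt/Δτ = 86.2/60.5 = 1.42479.
K/(mc²) = γ − 1 = 1.42479 − 1 = 0.425.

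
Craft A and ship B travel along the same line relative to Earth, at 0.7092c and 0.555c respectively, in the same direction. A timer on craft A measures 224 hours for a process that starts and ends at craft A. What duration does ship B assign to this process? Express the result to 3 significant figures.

The velocity of craft A relative to ship B is (0.7092 − 0.555)c / (1 − 0.7092×0.555) = 0.25429c; relative speed 0.25429c.
γ for this relative speed: γ = 1/√(1 − 0.0646634) = 1.034.
Craft A's interval is proper; time dilation gives Δt_B = γΔτ = 1.034 × 224 hours = 232 hours.

232 hours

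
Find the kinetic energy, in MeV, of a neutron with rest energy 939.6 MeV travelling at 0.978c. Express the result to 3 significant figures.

Lorentz factor: γ = (1 − 0.956484)^(−1/2) = 4.7938.
Kinetic energy: K = (γ − 1)mc² = (4.7938 − 1) × 939.6 MeV = 3.7938 × 939.6 = 3560 MeV.

3560 MeV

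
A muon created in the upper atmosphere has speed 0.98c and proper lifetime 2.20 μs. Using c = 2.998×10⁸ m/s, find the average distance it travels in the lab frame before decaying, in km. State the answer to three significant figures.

3.25 km

β² = 0.9604, so γ = 1/√0.0396 = 5.0252.
Lab-frame lifetime: Δt = γτ = 5.0252 × 2.20 μs = 11.055 μs.
Distance: d = vΔt = 0.98 × 2.998×10⁸ m/s × 1.1055×10^-5 s = 3250 m = 3.25 km.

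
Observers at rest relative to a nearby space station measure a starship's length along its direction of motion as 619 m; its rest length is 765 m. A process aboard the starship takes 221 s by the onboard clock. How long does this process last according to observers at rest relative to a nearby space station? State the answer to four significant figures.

γ = L₀/L = 765/619 = 1.23586.
The same γ dilates the second interval: 1.23586 × 221 s = 273.1 s.

273.1 s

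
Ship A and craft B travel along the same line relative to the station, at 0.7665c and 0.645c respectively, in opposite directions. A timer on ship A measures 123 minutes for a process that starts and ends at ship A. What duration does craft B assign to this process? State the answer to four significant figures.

374.5 minutes

Transform ship A's velocity into craft B's frame: (0.7665 + 0.645)/(1 + 0.7665·0.645) = 1.4115/1.4943925, so the relative speed is 0.94453c.
At |u| = 0.94453c, γ = (1 − 0.892137)^(−1/2) = 3.0448.
The clock on ship A records proper time, so craft B measures Δt = γΔτ = 3.0448 × 123 = 374.5 minutes.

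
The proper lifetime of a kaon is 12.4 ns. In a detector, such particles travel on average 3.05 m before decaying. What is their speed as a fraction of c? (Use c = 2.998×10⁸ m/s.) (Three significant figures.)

0.634c

Let x = d/(cτ) = 3.050 m / (2.998×10⁸ m/s × 1.240×10^-8 s) = 0.82044. Since d = βγcτ, x = βγ = β/√(1−β²).
Solving: β² = x²/(1+x²) = 0.673122/1.673122 = 0.402315, so β = 0.634.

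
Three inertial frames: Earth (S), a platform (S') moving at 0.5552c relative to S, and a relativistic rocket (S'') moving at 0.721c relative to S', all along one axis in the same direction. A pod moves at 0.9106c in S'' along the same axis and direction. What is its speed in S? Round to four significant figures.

0.9957c

Compose velocities in two stages. Stage 1 (into S'): u₁ = (0.9106+0.721)/(1+0.9106×0.721) = 0.98494.
Stage 2 (into S): u = (0.98494+0.5552)/(1+0.98494×0.5552) = 0.99567, so the speed is 0.9957c.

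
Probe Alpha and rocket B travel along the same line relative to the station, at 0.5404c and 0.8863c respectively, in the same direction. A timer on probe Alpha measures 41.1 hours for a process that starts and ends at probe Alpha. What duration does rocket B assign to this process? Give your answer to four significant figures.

54.96 hours

Speed of probe Alpha in rocket B's frame: u = (v_A − v_B)/(1 − v_A v_B/c²) = (0.5404 − 0.8863)/(1 − 0.5404×0.8863) = −0.3459/0.52104348 = −0.66386; |u| = 0.66386c.
At |u| = 0.66386c, γ = (1 − 0.44071)^(−1/2) = 1.3372.
The clock on probe Alpha records proper time, so rocket B measures Δt = γΔτ = 1.3372 × 41.1 = 54.96 hours.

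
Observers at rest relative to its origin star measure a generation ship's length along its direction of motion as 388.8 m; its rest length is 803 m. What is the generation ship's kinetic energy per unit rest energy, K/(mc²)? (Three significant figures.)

γ = L₀/L = 803/388.8 = 2.06533.
K/(mc²) = γ − 1 = 2.06533 − 1 = 1.07.

1.07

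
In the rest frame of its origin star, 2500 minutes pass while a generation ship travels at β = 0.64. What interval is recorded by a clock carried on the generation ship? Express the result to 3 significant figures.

With β = 0.64, γ = 1/√(1 − 0.64²) = 1/√0.5904 = 1.3014.
The moving clock records proper time: Δτ = Δt/γ = 2500/1.3014 = 1920 minutes.

1920 minutes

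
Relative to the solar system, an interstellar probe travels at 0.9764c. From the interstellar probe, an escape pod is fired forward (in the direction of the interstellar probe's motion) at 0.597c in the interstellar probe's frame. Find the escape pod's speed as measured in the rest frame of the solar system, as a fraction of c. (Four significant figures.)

0.9940c

Relativistic velocity addition: u = (u' + v)/(1 + u'v/c²), with u' = 0.597c and v = 0.9764c.
Numerator: 0.597 + 0.9764 = 1.5734. Denominator: 1 + (0.597)(0.9764) = 1.5829108.
u = 1.5734/1.5829108 = 0.99399, so the speed is 0.9940c.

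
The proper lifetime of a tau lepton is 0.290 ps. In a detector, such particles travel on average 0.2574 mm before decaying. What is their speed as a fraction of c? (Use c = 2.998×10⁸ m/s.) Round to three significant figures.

Lab distance = (lab lifetime)·v = γτ·βc, so βγ = d/(cτ) = 2.574×10^-4/(2.998×10⁸ × 2.900×10^-13) = 2.9606.
With βγ = 2.9606: γ² = 1 + (βγ)² = 9.76515, and β = (βγ)/γ = 2.9606/3.12492 = 0.947.

0.947c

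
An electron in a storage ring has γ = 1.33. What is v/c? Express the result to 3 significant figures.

β = √(1 − 1/γ²) = √(1 − 1/1.7689) = √0.434677 = 0.659.

0.659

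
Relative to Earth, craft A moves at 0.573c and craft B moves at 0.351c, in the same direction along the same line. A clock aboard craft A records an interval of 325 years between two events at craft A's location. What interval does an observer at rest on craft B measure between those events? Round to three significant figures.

Speed of craft A in craft B's frame: u = (v_A − v_B)/(1 − v_A v_B/c²) = (0.573 − 0.351)/(1 − 0.573×0.351) = 0.222/0.798877 = 0.27789; |u| = 0.27789c.
At |u| = 0.27789c, γ = (1 − 0.0772229)^(−1/2) = 1.041.
The clock on craft A records proper time, so craft B measures Δt = γΔτ = 1.041 × 325 = 338 years.

338 years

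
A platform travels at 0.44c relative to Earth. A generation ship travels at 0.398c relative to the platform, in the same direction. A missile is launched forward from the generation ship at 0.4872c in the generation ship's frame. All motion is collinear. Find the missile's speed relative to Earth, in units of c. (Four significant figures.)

First combine the missile and generation ship (S''→S'): u₁ = (0.4872 + 0.398)/(1 + 0.4872×0.398) = 0.8852/1.1939056 = 0.74143.
Then combine with the platform (S'→S): u = (0.74143 + 0.44)/(1 + 0.74143×0.44) = 1.18143/1.3262292 = 0.89082.

0.8908c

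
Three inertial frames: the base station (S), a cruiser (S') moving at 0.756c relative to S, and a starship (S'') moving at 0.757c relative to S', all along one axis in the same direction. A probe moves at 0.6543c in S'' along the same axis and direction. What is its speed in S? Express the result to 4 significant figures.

Compose velocities in two stages. Stage 1 (into S'): u₁ = (0.6543+0.757)/(1+0.6543×0.757) = 0.94382.
Stage 2 (into S): u = (0.94382+0.756)/(1+0.94382×0.756) = 0.992, so the speed is 0.9920c.

0.9920c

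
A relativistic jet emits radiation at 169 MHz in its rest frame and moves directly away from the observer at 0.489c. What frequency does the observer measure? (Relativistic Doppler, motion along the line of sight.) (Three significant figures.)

99.0 MHz

Relativistic Doppler (source moving away): f_obs = f_src · √((1−β)/(1+β)).
With β = 0.489: factor = √(0.511/1.489) = 0.58582.
f_obs = 169 × 0.58582 = 99.0 MHz.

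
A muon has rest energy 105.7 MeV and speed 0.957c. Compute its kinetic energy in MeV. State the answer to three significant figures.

γ = 1/√(1 − β²) = 1/√(1 − 0.915849) = 1/√0.084151 = 1/0.290088 = 3.4472.
Kinetic energy: K = (γ − 1)mc² = (3.4472 − 1) × 105.7 MeV = 2.4472 × 105.7 = 259 MeV.

259 MeV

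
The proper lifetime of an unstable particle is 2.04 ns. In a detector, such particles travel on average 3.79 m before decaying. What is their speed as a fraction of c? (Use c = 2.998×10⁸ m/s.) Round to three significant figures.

0.987c

Let x = d/(cτ) = 3.790 m / (2.998×10⁸ m/s × 2.040×10^-9 s) = 6.1969. Since d = βγcτ, x = βγ = β/√(1−β²).
Solving: β² = x²/(1+x²) = 38.4016/39.4016 = 0.97462, so β = 0.987.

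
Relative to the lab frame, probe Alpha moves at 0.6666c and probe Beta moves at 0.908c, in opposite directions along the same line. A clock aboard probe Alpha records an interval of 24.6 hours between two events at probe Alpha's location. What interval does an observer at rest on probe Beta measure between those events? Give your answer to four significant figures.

126.4 hours

Transform probe Alpha's velocity into probe Beta's frame: (0.6666 + 0.908)/(1 + 0.6666·0.908) = 1.5746/1.6052728, so the relative speed is 0.98089c.
At |u| = 0.98089c, γ = (1 − 0.962145)^(−1/2) = 5.1397.
The clock on probe Alpha records proper time, so probe Beta measures Δt = γΔτ = 5.1397 × 24.6 = 126.4 hours.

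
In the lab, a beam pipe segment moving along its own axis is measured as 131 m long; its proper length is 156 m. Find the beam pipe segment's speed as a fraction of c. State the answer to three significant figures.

0.543c

Length contraction gives γ = L₀/L = 156/131 = 1.1908.
β = √(1 − 1/γ²) = √0.294784 = 0.543.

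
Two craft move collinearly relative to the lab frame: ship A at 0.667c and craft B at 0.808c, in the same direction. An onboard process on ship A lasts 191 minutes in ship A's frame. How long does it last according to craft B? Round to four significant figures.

200.6 minutes

Speed of ship A in craft B's frame: u = (v_A − v_B)/(1 − v_A v_B/c²) = (0.667 − 0.808)/(1 − 0.667×0.808) = −0.141/0.461064 = −0.30581; |u| = 0.30581c.
γ for this relative speed: γ = 1/√(1 − 0.0935198) = 1.0503.
Ship A's interval is proper; time dilation gives Δt_B = γΔτ = 1.0503 × 191 minutes = 200.6 minutes.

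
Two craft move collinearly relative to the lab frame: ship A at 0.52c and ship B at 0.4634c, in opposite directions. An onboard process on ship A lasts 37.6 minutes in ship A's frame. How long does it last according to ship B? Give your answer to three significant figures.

Speed of ship A in ship B's frame: u = (v_A + v_B)/(1 + v_A v_B/c²) = (0.52 + 0.4634)/(1 + 0.52×0.4634) = 0.9834/1.240968 = 0.79245; |u| = 0.79245c.
γ for this relative speed: γ = 1/√(1 − 0.627977) = 1.6395.
Ship A's interval is proper; time dilation gives Δt_B = γΔτ = 1.6395 × 37.6 minutes = 61.6 minutes.

61.6 minutes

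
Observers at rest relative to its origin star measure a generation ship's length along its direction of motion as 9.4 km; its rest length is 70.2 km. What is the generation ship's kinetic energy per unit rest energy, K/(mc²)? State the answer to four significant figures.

Length contraction gives γ = L₀/L = 70.2/9.4 = 7.46809.
Since K = (γ−1)mc², K/(mc²) = 7.46809 − 1 = 6.468.

6.468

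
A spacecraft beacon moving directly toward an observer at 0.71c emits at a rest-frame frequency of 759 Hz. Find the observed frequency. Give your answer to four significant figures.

1843 Hz

Relativistic Doppler (source moving toward): f_obs = f_src · √((1+β)/(1−β)).
With β = 0.71: factor = √(1.71/0.29) = 2.4283.
f_obs = 759 × 2.4283 = 1843 Hz.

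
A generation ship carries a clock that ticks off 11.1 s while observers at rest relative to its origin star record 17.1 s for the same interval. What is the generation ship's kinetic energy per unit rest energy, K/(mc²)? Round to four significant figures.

0.5405

The time-dilation ratio gives γ = 17.1/11.1 = 1.54054.
Since K = (γ−1)mc², K/(mc²) = 1.54054 − 1 = 0.5405.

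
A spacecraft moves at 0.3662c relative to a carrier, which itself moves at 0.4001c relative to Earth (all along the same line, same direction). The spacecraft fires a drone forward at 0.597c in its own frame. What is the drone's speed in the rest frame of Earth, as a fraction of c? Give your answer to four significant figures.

Compose velocities in two stages. Stage 1 (into S'): u₁ = (0.597+0.3662)/(1+0.597×0.3662) = 0.7904.
Stage 2 (into S): u = (0.7904+0.4001)/(1+0.7904×0.4001) = 0.90447, so the speed is 0.9045c.

0.9045c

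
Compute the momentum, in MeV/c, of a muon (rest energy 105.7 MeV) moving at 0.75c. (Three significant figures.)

120 MeV/c

Lorentz factor: γ = (1 − 0.5625)^(−1/2) = 1.5119.
Momentum: p = γβ·mc = 1.5119 × 0.75 × 105.7 MeV/c = 120 MeV/c.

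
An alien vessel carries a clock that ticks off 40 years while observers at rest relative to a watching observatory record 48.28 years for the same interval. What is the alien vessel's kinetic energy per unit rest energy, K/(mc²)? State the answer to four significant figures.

0.2070

γ = Δt/Δτ = 48.28/40 = 1.207.
Since K = (γ−1)mc², K/(mc²) = 1.207 − 1 = 0.2070.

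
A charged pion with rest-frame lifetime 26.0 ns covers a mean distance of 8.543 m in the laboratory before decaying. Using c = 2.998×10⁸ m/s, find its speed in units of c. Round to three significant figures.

0.739c

d = βγcτ ⇒ βγ = d/(cτ) = 8.543 m / (7.7948 m) = 1.096.
β = (βγ)/√(1+(βγ)²) = 1.096/√2.20122 = 0.739.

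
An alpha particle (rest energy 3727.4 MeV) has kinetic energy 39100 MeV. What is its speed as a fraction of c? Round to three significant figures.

K = (γ−1)mc², so γ = 1 + 39100/3727.4 = 11.49.
Then v/c = √(1 − γ⁻²) = √(1 − 0.0075746) = √0.9924254 = 0.996.

0.996c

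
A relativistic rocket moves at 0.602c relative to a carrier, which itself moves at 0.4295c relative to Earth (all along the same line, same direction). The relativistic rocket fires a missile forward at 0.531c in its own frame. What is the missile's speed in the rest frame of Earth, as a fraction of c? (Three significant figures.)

Apply u = (u'+v)/(1+u'v) twice. Missile in the carrier frame: (0.531+0.602)/(1+0.531·0.602) = 1.133/1.319662 = 0.85855c.
That velocity, transformed to the rest frame of Earth: (0.85855+0.4295)/(1+0.85855·0.4295) = 1.28805/1.368747225 = 0.94104c.

0.941c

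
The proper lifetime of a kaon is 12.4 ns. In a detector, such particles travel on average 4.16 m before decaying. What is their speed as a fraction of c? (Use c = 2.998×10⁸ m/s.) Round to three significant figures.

Lab distance = (lab lifetime)·v = γτ·βc, so βγ = d/(cτ) = 4.160/(2.998×10⁸ × 1.240×10^-8) = 1.119.
With βγ = 1.119: γ² = 1 + (βγ)² = 2.25216, and β = (βγ)/γ = 1.119/1.50072 = 0.746.

0.746c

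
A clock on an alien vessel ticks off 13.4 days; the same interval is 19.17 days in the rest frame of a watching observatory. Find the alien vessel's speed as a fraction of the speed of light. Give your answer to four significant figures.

γ = Δt/Δτ = 19.17/13.4 = 1.4306.
β = √(1 − 1/γ²) = √(1 − 0.488611) = √0.511389 = 0.7151.

0.7151c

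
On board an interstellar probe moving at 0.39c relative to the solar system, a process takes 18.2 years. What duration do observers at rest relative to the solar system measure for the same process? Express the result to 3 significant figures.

Lorentz factor: γ = (1 − 0.1521)^(−1/2) = 1.086.
The onboard clock measures proper time, so the interval in the rest frame of the solar system is dilated: Δt = γ·Δτ = 1.086 × 18.2 years = 19.8 years.

19.8 years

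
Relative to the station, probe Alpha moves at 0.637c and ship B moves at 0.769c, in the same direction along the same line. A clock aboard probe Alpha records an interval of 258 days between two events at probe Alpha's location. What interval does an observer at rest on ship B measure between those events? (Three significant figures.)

Transform probe Alpha's velocity into ship B's frame: (0.637 − 0.769)/(1 − 0.637·0.769) = −0.132/0.510147, so the relative speed is 0.25875c.
γ for this relative speed: γ = 1/√(1 − 0.0669516) = 1.0353.
The clock on probe Alpha records proper time, so ship B measures Δt = γΔτ = 1.0353 × 258 = 267 days.

267 days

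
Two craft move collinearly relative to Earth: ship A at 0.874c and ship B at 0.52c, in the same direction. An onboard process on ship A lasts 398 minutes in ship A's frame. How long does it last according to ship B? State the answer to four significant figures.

Speed of ship A in ship B's frame: u = (v_A − v_B)/(1 − v_A v_B/c²) = (0.874 − 0.52)/(1 − 0.874×0.52) = 0.354/0.54552 = 0.64892; |u| = 0.64892c.
At |u| = 0.64892c, γ = (1 − 0.421097)^(−1/2) = 1.3143.
Ship A's interval is proper; time dilation gives Δt_B = γΔτ = 1.3143 × 398 minutes = 523.1 minutes.

523.1 minutes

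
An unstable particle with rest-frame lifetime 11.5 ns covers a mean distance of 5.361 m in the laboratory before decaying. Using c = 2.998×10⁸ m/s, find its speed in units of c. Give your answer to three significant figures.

0.841c

Lab distance = (lab lifetime)·v = γτ·βc, so βγ = d/(cτ) = 5.361/(2.998×10⁸ × 1.150×10^-8) = 1.5549.
With βγ = 1.5549: γ² = 1 + (βγ)² = 3.41771, and β = (βγ)/γ = 1.5549/1.8487 = 0.841.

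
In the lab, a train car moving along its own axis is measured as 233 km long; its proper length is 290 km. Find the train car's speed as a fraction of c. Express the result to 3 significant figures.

Length contraction gives γ = L₀/L = 290/233 = 1.2446.
β = √(1 − 1/γ²) = √0.354434 = 0.595.

0.595c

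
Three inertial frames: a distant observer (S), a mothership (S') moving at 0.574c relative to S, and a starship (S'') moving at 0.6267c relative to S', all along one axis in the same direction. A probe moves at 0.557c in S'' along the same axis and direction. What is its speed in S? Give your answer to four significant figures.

0.9653c

Apply u = (u'+v)/(1+u'v) twice. Probe in the mothership frame: (0.557+0.6267)/(1+0.557·0.6267) = 1.1837/1.3490719 = 0.87742c.
That velocity, transformed to the rest frame of a distant observer: (0.87742+0.574)/(1+0.87742·0.574) = 1.45142/1.50363908 = 0.96527c.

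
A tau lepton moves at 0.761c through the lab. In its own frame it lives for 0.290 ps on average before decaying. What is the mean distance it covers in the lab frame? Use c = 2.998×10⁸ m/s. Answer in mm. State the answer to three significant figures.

0.102 mm

Lorentz factor: γ = (1 − 0.579121)^(−1/2) = 1.5414.
Lab-frame lifetime: Δt = γτ = 1.5414 × 0.290 ps = 0.44701 ps.
Distance: d = vΔt = 0.761 × 2.998×10⁸ m/s × 4.4701×10^-13 s = 1.02×10^-4 m = 0.102 mm.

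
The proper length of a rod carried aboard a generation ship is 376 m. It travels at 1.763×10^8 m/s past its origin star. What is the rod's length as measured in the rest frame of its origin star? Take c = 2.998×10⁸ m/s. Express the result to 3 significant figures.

β = v/c = (1.763×10^8 m/s)/(2.998×10⁸ m/s) = 0.588059.
With β = 0.588059, γ = 1/√(1 − 0.588059²) = 1/√0.6541866 = 1.2364.
Along the direction of motion the measured length is L₀/γ = 376/1.2364 = 304 m.

304 m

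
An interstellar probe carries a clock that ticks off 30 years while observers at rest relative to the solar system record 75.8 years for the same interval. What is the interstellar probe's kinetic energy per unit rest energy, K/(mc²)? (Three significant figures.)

From Δt = γΔτ: γ = 75.8/30 = 2.52667.
Since K = (γ−1)mc², K/(mc²) = 2.52667 − 1 = 1.53.

1.53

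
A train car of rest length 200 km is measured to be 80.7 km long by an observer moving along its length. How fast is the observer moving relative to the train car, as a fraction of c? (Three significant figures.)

Length contraction gives γ = L₀/L = 200/80.7 = 2.4783.
β = √(1 − 1/γ²) = √0.837186 = 0.915.

0.915c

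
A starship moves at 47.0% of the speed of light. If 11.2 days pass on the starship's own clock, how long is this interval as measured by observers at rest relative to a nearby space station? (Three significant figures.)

With β = 0.47, γ = 1/√(1 − 0.47²) = 1/√0.7791 = 1.1329.
Time dilation: Δt = γ·Δτ = 1.1329 × 11.2 = 12.7 days.

12.7 days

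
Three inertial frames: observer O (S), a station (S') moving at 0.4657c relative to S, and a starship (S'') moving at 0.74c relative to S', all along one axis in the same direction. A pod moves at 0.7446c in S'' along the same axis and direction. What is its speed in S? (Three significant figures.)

0.984c

Compose velocities in two stages. Stage 1 (into S'): u₁ = (0.7446+0.74)/(1+0.7446×0.74) = 0.95719.
Stage 2 (into S): u = (0.95719+0.4657)/(1+0.95719×0.4657) = 0.98418, so the speed is 0.984c.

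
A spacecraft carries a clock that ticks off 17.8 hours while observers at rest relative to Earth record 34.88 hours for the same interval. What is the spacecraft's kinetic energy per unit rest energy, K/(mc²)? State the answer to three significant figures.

0.960

The time-dilation ratio gives γ = 34.88/17.8 = 1.95955.
K/(mc²) = γ − 1 = 1.95955 − 1 = 0.960.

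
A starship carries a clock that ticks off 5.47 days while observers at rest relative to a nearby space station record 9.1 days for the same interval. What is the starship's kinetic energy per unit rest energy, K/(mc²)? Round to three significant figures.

0.664

γ = Δt/Δτ = 9.1/5.47 = 1.66362.
K/(mc²) = γ − 1 = 1.66362 − 1 = 0.664.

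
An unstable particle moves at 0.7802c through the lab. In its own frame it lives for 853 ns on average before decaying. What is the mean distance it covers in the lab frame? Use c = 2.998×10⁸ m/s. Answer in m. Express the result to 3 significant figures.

γ = 1/√(1 − β²) = 1/√(1 − 0.60871204) = 1/√0.39128796 = 1/0.62553 = 1.5986.
Lab-frame lifetime: Δt = γτ = 1.5986 × 853 ns = 1363.6 ns.
Distance: d = vΔt = 0.7802 × 2.998×10⁸ m/s × 1.3636×10^-6 s = 319 m.

319 m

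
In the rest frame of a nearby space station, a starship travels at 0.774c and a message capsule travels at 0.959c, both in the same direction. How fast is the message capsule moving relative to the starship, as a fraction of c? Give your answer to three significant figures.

Transform to the starship's frame: u' = (u − v)/(1 − uv/c²).
u' = (0.959 − 0.774)/(1 − 0.959×0.774) = 0.185/0.257734 = 0.71779.
Speed in the starship's frame: 0.718c (in the same direction).

0.718c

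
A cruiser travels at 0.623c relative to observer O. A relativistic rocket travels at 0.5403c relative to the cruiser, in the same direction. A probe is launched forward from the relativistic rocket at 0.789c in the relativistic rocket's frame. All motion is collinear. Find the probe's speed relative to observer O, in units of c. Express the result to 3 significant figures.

0.984c

First combine the probe and relativistic rocket (S''→S'): u₁ = (0.789 + 0.5403)/(1 + 0.789×0.5403) = 1.3293/1.4262967 = 0.93199.
Then combine with the cruiser (S'→S): u = (0.93199 + 0.623)/(1 + 0.93199×0.623) = 1.55499/1.58062977 = 0.98378.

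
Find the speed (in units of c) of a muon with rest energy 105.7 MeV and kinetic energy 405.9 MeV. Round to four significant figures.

0.9784c

K = (γ−1)mc², so γ = 1 + 405.9/105.7 = 4.8401.
Then v/c = √(1 − γ⁻²) = √(1 − 0.0426866) = √0.9573134 = 0.9784.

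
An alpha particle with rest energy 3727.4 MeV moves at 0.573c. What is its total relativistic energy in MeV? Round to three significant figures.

4550 MeV

β² = 0.328329, so γ = 1/√0.671671 = 1.2202.
Total energy: E = γmc² = 1.2202 × 3727.4 MeV = 4550 MeV.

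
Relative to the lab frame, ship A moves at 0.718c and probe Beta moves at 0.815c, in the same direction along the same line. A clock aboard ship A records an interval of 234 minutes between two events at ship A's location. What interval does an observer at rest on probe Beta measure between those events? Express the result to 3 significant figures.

The velocity of ship A relative to probe Beta is (0.718 − 0.815)c / (1 − 0.718×0.815) = −0.23383c; relative speed 0.23383c.
γ for this relative speed: γ = 1/√(1 − 0.0546765) = 1.0285.
The clock on ship A records proper time, so probe Beta measures Δt = γΔτ = 1.0285 × 234 = 241 minutes.

241 minutes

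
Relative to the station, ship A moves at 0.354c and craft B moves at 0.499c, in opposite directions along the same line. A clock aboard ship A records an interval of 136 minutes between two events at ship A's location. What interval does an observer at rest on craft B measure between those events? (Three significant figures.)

197 minutes

The velocity of ship A relative to craft B is (0.354 + 0.499)c / (1 + 0.354×0.499) = 0.72494c; relative speed 0.72494c.
At |u| = 0.72494c, γ = (1 − 0.525538)^(−1/2) = 1.4518.
The clock on ship A records proper time, so craft B measures Δt = γΔτ = 1.4518 × 136 = 197 minutes.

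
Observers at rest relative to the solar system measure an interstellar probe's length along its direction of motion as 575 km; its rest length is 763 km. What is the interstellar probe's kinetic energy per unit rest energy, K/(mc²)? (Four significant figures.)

0.3270

γ = L₀/L = 763/575 = 1.32696.
K/(mc²) = γ − 1 = 1.32696 − 1 = 0.3270.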